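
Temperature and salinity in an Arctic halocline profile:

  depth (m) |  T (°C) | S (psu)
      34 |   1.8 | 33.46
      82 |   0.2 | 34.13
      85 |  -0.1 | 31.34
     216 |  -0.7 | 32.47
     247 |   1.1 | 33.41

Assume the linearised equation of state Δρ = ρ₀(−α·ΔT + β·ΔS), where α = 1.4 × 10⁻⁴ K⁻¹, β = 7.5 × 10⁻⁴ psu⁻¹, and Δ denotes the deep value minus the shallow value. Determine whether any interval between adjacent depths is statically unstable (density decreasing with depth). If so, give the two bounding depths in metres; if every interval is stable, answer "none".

Evaluate Δρ/ρ₀ = −αΔT + βΔS across each adjacent pair:
  34–82 m: −αΔT+βΔS = −(1.4 × 10⁻⁴)(-1.6)+(7.5 × 10⁻⁴)(+0.67) = 7.3 × 10⁻⁴ → stable
  82–85 m: −αΔT+βΔS = −(1.4 × 10⁻⁴)(-0.3)+(7.5 × 10⁻⁴)(-2.79) = -2.1 × 10⁻³ → UNSTABLE
  85–216 m: −αΔT+βΔS = −(1.4 × 10⁻⁴)(-0.6)+(7.5 × 10⁻⁴)(+1.13) = 9.3 × 10⁻⁴ → stable
  216–247 m: −αΔT+βΔS = −(1.4 × 10⁻⁴)(+1.8)+(7.5 × 10⁻⁴)(+0.94) = 4.5 × 10⁻⁴ → stable
The 82–85 m interval has Δρ < 0: lighter water underlies denser water.

82–85 m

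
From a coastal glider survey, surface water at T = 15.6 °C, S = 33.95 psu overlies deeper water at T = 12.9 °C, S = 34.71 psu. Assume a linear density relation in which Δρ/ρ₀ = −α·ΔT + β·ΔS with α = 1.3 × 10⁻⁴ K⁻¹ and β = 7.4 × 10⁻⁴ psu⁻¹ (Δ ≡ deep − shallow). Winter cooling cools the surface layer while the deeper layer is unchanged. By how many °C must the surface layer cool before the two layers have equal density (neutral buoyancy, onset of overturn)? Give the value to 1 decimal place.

Neutral buoyancy requires Δρ = 0, i.e. −α(T_deep − T_surf′) + β(S_deep − S_surf) = 0.
T_surf′ = T_deep − (β/α)·ΔS = 12.9 − (7.4 × 10⁻⁴/1.3 × 10⁻⁴)·(+0.76) = 8.574 °C.
Cooling required: 15.6 − (8.574) = 7.026 °C.

7.0 °C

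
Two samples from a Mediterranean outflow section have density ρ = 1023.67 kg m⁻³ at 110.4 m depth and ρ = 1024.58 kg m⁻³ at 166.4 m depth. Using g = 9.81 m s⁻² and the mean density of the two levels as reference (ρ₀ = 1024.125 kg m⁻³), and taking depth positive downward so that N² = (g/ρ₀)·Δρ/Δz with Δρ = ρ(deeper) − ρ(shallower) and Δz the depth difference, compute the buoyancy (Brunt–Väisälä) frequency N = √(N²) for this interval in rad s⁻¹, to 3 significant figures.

Δρ = 1024.58 − 1023.67 = 0.91 kg m⁻³ over Δz = 166.4 − 110.4 = 56 m.
N² = (9.81/1024.125) × (0.91/56) = 1.5566 × 10⁻⁴ s⁻².
N = √(1.5566 × 10⁻⁴) = 0.012476 rad s⁻¹ ≈ 0.0125 rad s⁻¹.
A positive N² confirms static stability across the interval.

0.0125 rad s⁻¹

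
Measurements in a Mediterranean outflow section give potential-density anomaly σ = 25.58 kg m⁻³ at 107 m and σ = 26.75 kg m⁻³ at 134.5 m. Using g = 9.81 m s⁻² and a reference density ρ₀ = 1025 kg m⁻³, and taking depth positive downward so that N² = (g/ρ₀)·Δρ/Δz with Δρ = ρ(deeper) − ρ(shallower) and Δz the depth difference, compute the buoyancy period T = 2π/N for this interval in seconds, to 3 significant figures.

311 s

Δρ = 1026.75 − 1025.58 = 1.17 kg m⁻³ over Δz = 134.5 − 107 = 27.5 m.
N² = (9.81/1025) × (1.17/27.5) = 4.0719 × 10⁻⁴ s⁻².
N = √(4.0719 × 10⁻⁴) = 0.020179 rad s⁻¹, so T = 2π/N = 311.37 s ≈ 311 s.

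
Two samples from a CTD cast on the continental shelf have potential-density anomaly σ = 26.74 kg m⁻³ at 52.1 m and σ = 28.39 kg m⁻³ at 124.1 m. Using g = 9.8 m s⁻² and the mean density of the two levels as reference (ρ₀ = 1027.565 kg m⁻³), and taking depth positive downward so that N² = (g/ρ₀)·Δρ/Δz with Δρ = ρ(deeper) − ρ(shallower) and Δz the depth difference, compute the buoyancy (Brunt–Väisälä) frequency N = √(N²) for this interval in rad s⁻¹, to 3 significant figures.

0.0148 rad s⁻¹

Δρ = 1028.39 − 1026.74 = 1.65 kg m⁻³ over Δz = 124.1 − 52.1 = 72 m.
N² = (9.8/1027.565) × (1.65/72) = 2.1856 × 10⁻⁴ s⁻².
N = √(2.1856 × 10⁻⁴) = 0.014784 rad s⁻¹ ≈ 0.0148 rad s⁻¹.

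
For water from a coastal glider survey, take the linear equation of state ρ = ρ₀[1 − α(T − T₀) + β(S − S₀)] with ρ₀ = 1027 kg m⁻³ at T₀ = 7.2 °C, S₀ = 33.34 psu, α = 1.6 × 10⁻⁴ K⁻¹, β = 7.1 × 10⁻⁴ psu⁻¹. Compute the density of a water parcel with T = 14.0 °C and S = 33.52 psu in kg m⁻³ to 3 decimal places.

1026.014 kg m⁻³

T − T₀ = +6.8 K, S − S₀ = +0.18 psu.
Bracket = 1 − α·(+6.8) + β·(+0.18) = 1 + (-9.602 × 10⁻⁴) = 0.9990398.
ρ = 1027 × 0.9990398 = 1026.014 kg m⁻³.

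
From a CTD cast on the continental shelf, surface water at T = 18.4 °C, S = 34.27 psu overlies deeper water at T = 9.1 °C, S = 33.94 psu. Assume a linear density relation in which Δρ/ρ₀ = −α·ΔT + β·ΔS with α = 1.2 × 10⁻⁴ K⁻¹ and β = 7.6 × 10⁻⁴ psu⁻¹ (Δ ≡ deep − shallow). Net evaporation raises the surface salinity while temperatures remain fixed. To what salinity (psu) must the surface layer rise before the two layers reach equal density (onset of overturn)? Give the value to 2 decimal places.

Neutral buoyancy requires −α(T_deep − T_surf) + β(S_deep − S_surf′) = 0.
S_surf′ = S_deep − (α/β)·ΔT = 33.94 − (1.2 × 10⁻⁴/7.6 × 10⁻⁴)·(-9.3) = 35.4084 psu.
Increase required: 35.4084 − 34.27 = 1.1384 psu.

35.41 psu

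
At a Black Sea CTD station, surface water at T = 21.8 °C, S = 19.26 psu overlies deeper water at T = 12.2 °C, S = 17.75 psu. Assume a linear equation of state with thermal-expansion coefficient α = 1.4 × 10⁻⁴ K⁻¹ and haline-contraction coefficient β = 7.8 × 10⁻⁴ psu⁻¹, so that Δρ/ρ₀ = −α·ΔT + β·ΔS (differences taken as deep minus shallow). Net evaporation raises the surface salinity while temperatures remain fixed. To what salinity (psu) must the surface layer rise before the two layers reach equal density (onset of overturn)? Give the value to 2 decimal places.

19.47 psu

Neutral buoyancy requires −α(T_deep − T_surf) + β(S_deep − S_surf′) = 0.
S_surf′ = S_deep − (α/β)·ΔT = 17.75 − (1.4 × 10⁻⁴/7.8 × 10⁻⁴)·(-9.6) = 19.4731 psu.
Increase required: 19.4731 − 19.26 = 0.2131 psu.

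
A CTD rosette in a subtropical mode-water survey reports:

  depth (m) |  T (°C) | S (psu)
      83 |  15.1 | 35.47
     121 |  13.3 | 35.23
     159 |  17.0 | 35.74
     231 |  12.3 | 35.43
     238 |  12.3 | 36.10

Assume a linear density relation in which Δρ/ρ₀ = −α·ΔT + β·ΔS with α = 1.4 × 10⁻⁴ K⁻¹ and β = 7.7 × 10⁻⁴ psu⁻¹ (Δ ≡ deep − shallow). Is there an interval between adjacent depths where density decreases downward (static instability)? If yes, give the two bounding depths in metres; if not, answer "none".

Evaluate Δρ/ρ₀ = −αΔT + βΔS across each adjacent pair:
  83–121 m: −αΔT+βΔS = −(1.4 × 10⁻⁴)(-1.8)+(7.7 × 10⁻⁴)(-0.24) = 6.7 × 10⁻⁵ → stable
  121–159 m: −αΔT+βΔS = −(1.4 × 10⁻⁴)(+3.7)+(7.7 × 10⁻⁴)(+0.51) = -1.3 × 10⁻⁴ → UNSTABLE
  159–231 m: −αΔT+βΔS = −(1.4 × 10⁻⁴)(-4.7)+(7.7 × 10⁻⁴)(-0.31) = 4.2 × 10⁻⁴ → stable
  231–238 m: −αΔT+βΔS = −(1.4 × 10⁻⁴)(+0.0)+(7.7 × 10⁻⁴)(+0.67) = 5.2 × 10⁻⁴ → stable
The 121–159 m interval has Δρ < 0: lighter water underlies denser water.

121–159 m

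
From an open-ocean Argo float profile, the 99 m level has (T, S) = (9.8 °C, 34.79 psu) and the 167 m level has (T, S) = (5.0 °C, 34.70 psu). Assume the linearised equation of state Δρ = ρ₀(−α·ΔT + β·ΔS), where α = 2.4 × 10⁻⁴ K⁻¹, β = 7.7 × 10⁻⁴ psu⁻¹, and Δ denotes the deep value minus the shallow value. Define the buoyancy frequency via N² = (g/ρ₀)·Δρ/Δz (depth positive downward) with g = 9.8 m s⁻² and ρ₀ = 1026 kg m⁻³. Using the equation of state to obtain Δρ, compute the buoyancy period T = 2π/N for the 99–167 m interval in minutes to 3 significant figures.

8.38 min

ΔT = -4.8 K, ΔS = -0.09 psu (deep − shallow).
Δρ/ρ₀ = −αΔT + βΔS = 1.152 × 10⁻³ − 6.93 × 10⁻⁵ = 1.0827 × 10⁻³, so Δρ ≈ 1.111 kg m⁻³.
N² = (g/ρ₀)·Δρ/Δz = g·(Δρ/ρ₀)/Δz = 9.8 × 1.0827 × 10⁻³ / 68 = 1.5604 × 10⁻⁴ s⁻².
N = √(1.5604 × 10⁻⁴) = 0.012492 rad s⁻¹ → T = 2π/N = 502.98 s = 8.3830 min ≈ 8.38 min.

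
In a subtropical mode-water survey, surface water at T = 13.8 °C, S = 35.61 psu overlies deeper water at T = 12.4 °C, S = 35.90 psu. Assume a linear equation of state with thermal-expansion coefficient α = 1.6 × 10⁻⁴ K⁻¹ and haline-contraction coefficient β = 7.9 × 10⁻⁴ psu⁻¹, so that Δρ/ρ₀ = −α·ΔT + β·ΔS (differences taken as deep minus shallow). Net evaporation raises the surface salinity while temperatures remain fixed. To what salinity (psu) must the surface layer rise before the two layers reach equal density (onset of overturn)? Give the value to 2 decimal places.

Neutral buoyancy requires −α(T_deep − T_surf) + β(S_deep − S_surf′) = 0.
S_surf′ = S_deep − (α/β)·ΔT = 35.90 − (1.6 × 10⁻⁴/7.9 × 10⁻⁴)·(-1.4) = 36.1835 psu.
Increase required: 36.1835 − 35.61 = 0.5735 psu.

36.18 psu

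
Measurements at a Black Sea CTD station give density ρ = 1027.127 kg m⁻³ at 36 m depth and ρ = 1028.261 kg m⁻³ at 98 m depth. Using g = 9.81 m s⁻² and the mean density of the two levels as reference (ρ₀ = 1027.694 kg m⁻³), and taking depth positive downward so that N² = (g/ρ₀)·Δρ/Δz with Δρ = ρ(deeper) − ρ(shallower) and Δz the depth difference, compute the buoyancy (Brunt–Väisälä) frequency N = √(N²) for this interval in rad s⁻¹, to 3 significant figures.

Δρ = 1028.261 − 1027.127 = 1.134 kg m⁻³ over Δz = 98 − 36 = 62 m.
N² = (9.81/1027.694) × (1.134/62) = 1.7459 × 10⁻⁴ s⁻².
N = √(1.7459 × 10⁻⁴) = 0.013213 rad s⁻¹ ≈ 0.0132 rad s⁻¹.

0.0132 rad s⁻¹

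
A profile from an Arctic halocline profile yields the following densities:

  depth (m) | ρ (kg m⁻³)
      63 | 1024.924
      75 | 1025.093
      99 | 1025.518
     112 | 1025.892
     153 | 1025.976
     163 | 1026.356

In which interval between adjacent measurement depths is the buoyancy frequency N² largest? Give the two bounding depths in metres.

Compute the density gradient over each adjacent pair:
  63–75 m: Δρ/Δz = 0.169/12 = 0.014 kg m⁻⁴
  75–99 m: Δρ/Δz = 0.425/24 = 0.018 kg m⁻⁴
  99–112 m: Δρ/Δz = 0.374/13 = 0.029 kg m⁻⁴
  112–153 m: Δρ/Δz = 0.084/41 = 2.0 × 10⁻³ kg m⁻⁴
  153–163 m: Δρ/Δz = 0.380/10 = 0.038 kg m⁻⁴
The largest gradient is in the 153–163 m interval — the pycnocline.

153–163 m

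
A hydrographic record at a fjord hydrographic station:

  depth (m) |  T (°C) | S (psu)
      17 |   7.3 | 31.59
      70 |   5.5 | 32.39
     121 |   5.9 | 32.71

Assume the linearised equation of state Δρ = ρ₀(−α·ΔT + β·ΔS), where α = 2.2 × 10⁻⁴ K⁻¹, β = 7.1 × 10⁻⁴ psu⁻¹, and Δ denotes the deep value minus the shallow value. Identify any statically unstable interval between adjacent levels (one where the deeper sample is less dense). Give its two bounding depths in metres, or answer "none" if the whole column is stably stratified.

none

Evaluate Δρ/ρ₀ = −αΔT + βΔS across each adjacent pair:
  17–70 m: −αΔT+βΔS = −(2.2 × 10⁻⁴)(-1.8)+(7.1 × 10⁻⁴)(+0.80) = 9.6 × 10⁻⁴ → stable
  70–121 m: −αΔT+βΔS = −(2.2 × 10⁻⁴)(+0.4)+(7.1 × 10⁻⁴)(+0.32) = 1.4 × 10⁻⁴ → stable
Every interval has Δρ > 0: the column is stably stratified throughout.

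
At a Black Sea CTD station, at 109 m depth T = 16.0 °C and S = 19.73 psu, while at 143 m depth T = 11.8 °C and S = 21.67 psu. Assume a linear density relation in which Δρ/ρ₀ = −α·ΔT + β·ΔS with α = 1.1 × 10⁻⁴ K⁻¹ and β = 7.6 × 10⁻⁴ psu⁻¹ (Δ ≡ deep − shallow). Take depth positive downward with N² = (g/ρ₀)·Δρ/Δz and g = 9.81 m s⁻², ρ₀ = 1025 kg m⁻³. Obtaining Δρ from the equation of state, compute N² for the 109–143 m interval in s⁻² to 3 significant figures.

5.59 × 10⁻⁴ s⁻²

ΔT = -4.2 K, ΔS = +1.94 psu (deep − shallow).
Δρ/ρ₀ = −αΔT + βΔS = 4.62 × 10⁻⁴ + 1.4744 × 10⁻³ = 1.9364 × 10⁻³, so Δρ ≈ 1.985 kg m⁻³.
N² = (g/ρ₀)·Δρ/Δz = g·(Δρ/ρ₀)/Δz = 9.81 × 1.9364 × 10⁻³ / 34 = 5.5871 × 10⁻⁴ s⁻² ≈ 5.59 × 10⁻⁴ s⁻².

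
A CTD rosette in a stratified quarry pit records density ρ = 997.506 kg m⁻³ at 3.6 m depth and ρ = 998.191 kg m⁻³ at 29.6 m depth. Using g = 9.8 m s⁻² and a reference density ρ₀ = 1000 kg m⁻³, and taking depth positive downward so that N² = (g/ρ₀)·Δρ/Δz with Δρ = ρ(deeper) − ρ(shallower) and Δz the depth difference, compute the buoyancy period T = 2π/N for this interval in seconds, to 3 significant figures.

Δρ = 998.191 − 997.506 = 0.685 kg m⁻³ over Δz = 29.6 − 3.6 = 26 m.
N² = (9.8/1000) × (0.685/26) = 2.5819 × 10⁻⁴ s⁻².
N = √(2.5819 × 10⁻⁴) = 0.016068 rad s⁻¹, so T = 2π/N = 391.04 s ≈ 391 s.

391 s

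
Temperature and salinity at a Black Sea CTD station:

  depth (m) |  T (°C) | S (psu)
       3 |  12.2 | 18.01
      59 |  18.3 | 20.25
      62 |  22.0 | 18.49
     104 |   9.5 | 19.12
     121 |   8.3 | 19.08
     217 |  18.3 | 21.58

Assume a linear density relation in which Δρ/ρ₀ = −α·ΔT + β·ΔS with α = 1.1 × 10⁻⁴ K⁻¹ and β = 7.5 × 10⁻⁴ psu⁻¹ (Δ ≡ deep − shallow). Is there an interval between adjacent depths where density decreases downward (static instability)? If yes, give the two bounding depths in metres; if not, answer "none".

59–62 m

Evaluate Δρ/ρ₀ = −αΔT + βΔS across each adjacent pair:
  3–59 m: −αΔT+βΔS = −(1.1 × 10⁻⁴)(+6.1)+(7.5 × 10⁻⁴)(+2.24) = 1.0 × 10⁻³ → stable
  59–62 m: −αΔT+βΔS = −(1.1 × 10⁻⁴)(+3.7)+(7.5 × 10⁻⁴)(-1.76) = -1.7 × 10⁻³ → UNSTABLE
  62–104 m: −αΔT+βΔS = −(1.1 × 10⁻⁴)(-12.5)+(7.5 × 10⁻⁴)(+0.63) = 1.8 × 10⁻³ → stable
  104–121 m: −αΔT+βΔS = −(1.1 × 10⁻⁴)(-1.2)+(7.5 × 10⁻⁴)(-0.04) = 1.0 × 10⁻⁴ → stable
  121–217 m: −αΔT+βΔS = −(1.1 × 10⁻⁴)(+10.0)+(7.5 × 10⁻⁴)(+2.50) = 7.7 × 10⁻⁴ → stable
The 59–62 m interval has Δρ < 0: lighter water underlies denser water.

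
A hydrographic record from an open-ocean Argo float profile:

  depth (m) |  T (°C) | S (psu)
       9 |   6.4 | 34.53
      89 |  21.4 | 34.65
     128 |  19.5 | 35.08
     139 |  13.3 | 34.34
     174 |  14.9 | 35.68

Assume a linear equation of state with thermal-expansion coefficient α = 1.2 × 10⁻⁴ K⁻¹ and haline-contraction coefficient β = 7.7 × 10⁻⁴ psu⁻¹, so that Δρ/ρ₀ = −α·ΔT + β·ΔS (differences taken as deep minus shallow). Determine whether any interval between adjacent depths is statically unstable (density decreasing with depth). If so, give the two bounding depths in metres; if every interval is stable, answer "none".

Evaluate Δρ/ρ₀ = −αΔT + βΔS across each adjacent pair:
  9–89 m: −αΔT+βΔS = −(1.2 × 10⁻⁴)(+15.0)+(7.7 × 10⁻⁴)(+0.12) = -1.7 × 10⁻³ → UNSTABLE
  89–128 m: −αΔT+βΔS = −(1.2 × 10⁻⁴)(-1.9)+(7.7 × 10⁻⁴)(+0.43) = 5.6 × 10⁻⁴ → stable
  128–139 m: −αΔT+βΔS = −(1.2 × 10⁻⁴)(-6.2)+(7.7 × 10⁻⁴)(-0.74) = 1.7 × 10⁻⁴ → stable
  139–174 m: −αΔT+βΔS = −(1.2 × 10⁻⁴)(+1.6)+(7.7 × 10⁻⁴)(+1.34) = 8.4 × 10⁻⁴ → stable
The 9–89 m interval has Δρ < 0: lighter water underlies denser water.

9–89 m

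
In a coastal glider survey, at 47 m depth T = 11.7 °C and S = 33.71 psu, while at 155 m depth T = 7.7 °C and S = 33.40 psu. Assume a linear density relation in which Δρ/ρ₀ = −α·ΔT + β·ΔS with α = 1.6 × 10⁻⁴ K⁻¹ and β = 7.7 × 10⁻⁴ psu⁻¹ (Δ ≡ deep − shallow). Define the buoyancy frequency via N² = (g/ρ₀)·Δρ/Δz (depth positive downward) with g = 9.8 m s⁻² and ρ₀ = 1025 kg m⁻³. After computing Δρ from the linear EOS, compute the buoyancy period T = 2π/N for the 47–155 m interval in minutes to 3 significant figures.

ΔT = -4.0 K, ΔS = -0.31 psu (deep − shallow).
Δρ/ρ₀ = −αΔT + βΔS = 6.40 × 10⁻⁴ − 2.387 × 10⁻⁴ = 4.013 × 10⁻⁴, so Δρ ≈ 0.4113 kg m⁻³.
N² = (g/ρ₀)·Δρ/Δz = g·(Δρ/ρ₀)/Δz = 9.8 × 4.013 × 10⁻⁴ / 108 = 3.6414 × 10⁻⁵ s⁻².
N = √(3.6414 × 10⁻⁵) = 6.0344 × 10⁻³ rad s⁻¹ → T = 2π/N = 1.0412 × 10³ s = 17.353 min ≈ 17.4 min.

17.4 min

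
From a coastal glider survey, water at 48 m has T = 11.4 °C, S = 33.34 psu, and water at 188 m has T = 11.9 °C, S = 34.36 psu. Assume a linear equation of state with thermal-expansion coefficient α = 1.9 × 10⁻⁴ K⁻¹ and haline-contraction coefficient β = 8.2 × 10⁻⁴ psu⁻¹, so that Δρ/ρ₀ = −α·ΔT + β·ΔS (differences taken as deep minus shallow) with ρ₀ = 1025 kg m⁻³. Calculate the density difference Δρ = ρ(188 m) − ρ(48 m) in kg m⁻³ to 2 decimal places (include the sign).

ΔT = +0.5 K, ΔS = +1.02 psu (deep − shallow).
Δρ/ρ₀ = −(1.9 × 10⁻⁴)(+0.5) + (8.2 × 10⁻⁴)(+1.02) = 7.414 × 10⁻⁴.
Δρ = 1025 × (7.414 × 10⁻⁴) = +0.76 kg m⁻³.
Positive Δρ: denser below, stable.

+0.76 kg m⁻³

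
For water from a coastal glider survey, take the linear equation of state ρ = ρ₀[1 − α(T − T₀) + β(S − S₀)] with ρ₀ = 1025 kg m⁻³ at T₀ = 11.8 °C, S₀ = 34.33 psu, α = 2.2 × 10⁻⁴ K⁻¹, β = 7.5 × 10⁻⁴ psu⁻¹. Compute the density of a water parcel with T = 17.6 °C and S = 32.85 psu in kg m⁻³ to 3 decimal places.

T − T₀ = +5.8 K, S − S₀ = -1.48 psu.
Bracket = 1 − α·(+5.8) + β·(-1.48) = 1 + (-2.386 × 10⁻³) = 0.9976140.
ρ = 1025 × 0.9976140 = 1022.554 kg m⁻³.

1022.554 kg m⁻³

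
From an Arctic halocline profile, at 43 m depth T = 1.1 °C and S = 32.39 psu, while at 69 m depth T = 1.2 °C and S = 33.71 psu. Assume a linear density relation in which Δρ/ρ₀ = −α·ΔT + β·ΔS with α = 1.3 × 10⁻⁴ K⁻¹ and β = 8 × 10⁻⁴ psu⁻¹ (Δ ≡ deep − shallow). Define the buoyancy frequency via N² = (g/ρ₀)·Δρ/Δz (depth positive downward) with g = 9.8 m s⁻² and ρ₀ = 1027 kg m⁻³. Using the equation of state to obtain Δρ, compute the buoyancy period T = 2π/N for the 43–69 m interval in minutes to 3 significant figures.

5.28 min

ΔT = +0.1 K, ΔS = +1.32 psu (deep − shallow).
Δρ/ρ₀ = −αΔT + βΔS = -1.30 × 10⁻⁵ + 1.056 × 10⁻³ = 1.043 × 10⁻³, so Δρ ≈ 1.071 kg m⁻³.
N² = (g/ρ₀)·Δρ/Δz = g·(Δρ/ρ₀)/Δz = 9.8 × 1.043 × 10⁻³ / 26 = 3.9313 × 10⁻⁴ s⁻².
N = √(3.9313 × 10⁻⁴) = 0.019828 rad s⁻¹ → T = 2π/N = 316.88 s = 5.2813 min ≈ 5.28 min.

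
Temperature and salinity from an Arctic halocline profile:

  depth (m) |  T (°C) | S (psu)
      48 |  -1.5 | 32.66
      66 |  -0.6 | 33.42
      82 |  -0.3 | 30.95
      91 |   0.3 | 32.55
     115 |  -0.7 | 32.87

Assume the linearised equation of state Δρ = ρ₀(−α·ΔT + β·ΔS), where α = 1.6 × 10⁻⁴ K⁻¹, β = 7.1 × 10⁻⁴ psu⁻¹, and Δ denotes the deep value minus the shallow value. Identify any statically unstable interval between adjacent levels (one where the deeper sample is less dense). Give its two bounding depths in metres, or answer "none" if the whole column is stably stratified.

Evaluate Δρ/ρ₀ = −αΔT + βΔS across each adjacent pair:
  48–66 m: −αΔT+βΔS = −(1.6 × 10⁻⁴)(+0.9)+(7.1 × 10⁻⁴)(+0.76) = 4.0 × 10⁻⁴ → stable
  66–82 m: −αΔT+βΔS = −(1.6 × 10⁻⁴)(+0.3)+(7.1 × 10⁻⁴)(-2.47) = -1.8 × 10⁻³ → UNSTABLE
  82–91 m: −αΔT+βΔS = −(1.6 × 10⁻⁴)(+0.6)+(7.1 × 10⁻⁴)(+1.60) = 1.0 × 10⁻³ → stable
  91–115 m: −αΔT+βΔS = −(1.6 × 10⁻⁴)(-1.0)+(7.1 × 10⁻⁴)(+0.32) = 3.9 × 10⁻⁴ → stable
The 66–82 m interval has Δρ < 0: lighter water underlies denser water.

66–82 m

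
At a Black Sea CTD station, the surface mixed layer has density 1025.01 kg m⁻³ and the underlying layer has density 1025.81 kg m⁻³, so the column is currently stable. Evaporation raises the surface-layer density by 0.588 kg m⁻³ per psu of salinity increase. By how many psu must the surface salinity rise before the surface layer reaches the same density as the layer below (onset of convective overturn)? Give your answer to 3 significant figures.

Density deficit of the surface layer: 1025.81 − 1025.01 = 0.8 kg m⁻³.
Required change = 0.8 / 0.588 = 1.36 psu.

1.36 psu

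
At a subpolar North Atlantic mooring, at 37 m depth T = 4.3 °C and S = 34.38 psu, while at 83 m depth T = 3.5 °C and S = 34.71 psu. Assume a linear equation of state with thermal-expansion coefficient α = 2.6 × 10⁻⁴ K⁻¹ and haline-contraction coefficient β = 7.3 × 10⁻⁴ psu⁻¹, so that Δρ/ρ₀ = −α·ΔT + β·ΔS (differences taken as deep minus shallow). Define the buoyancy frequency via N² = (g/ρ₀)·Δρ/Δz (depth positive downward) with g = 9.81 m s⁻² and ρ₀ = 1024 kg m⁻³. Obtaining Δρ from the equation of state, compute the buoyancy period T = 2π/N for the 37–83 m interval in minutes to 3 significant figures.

10.7 min

ΔT = -0.8 K, ΔS = +0.33 psu (deep − shallow).
Δρ/ρ₀ = −αΔT + βΔS = 2.08 × 10⁻⁴ + 2.409 × 10⁻⁴ = 4.489 × 10⁻⁴, so Δρ ≈ 0.4597 kg m⁻³.
N² = (g/ρ₀)·Δρ/Δz = g·(Δρ/ρ₀)/Δz = 9.81 × 4.489 × 10⁻⁴ / 46 = 9.5733 × 10⁻⁵ s⁻².
N = √(9.5733 × 10⁻⁵) = 9.7843 × 10⁻³ rad s⁻¹ → T = 2π/N = 642.17 s = 10.703 min ≈ 10.7 min.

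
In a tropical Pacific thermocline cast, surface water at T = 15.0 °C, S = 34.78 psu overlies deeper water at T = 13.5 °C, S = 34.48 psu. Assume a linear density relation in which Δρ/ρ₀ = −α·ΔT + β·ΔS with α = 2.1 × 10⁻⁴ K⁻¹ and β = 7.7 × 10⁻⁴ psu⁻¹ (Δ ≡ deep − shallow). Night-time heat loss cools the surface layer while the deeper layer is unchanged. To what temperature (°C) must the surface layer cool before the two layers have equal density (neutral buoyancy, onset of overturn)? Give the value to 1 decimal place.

Neutral buoyancy requires Δρ = 0, i.e. −α(T_deep − T_surf′) + β(S_deep − S_surf) = 0.
T_surf′ = T_deep − (β/α)·ΔS = 13.5 − (7.7 × 10⁻⁴/2.1 × 10⁻⁴)·(-0.30) = 14.600 °C.
Cooling required: 15.0 − (14.600) = 0.400 °C.

14.6 °C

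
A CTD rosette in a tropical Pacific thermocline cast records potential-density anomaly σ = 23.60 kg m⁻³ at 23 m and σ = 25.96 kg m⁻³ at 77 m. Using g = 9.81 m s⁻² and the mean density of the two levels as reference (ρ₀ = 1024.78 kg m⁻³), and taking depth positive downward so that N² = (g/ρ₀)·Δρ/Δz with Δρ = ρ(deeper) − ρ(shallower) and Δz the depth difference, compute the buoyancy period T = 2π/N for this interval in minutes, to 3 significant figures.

5.12 min

Δρ = 1025.96 − 1023.60 = 2.36 kg m⁻³ over Δz = 77 − 23 = 54 m.
N² = (9.81/1024.78) × (2.36/54) = 4.1837 × 10⁻⁴ s⁻².
N = √(4.1837 × 10⁻⁴) = 0.020454 rad s⁻¹, so T = 2π/N = 307.19 s = 5.1198 min ≈ 5.12 min.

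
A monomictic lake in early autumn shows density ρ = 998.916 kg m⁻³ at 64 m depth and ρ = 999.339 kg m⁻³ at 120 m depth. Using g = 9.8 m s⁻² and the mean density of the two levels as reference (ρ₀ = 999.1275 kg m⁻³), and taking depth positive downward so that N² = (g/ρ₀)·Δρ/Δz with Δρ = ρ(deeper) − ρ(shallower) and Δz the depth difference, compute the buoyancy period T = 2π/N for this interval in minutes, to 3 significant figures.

Δρ = 999.339 − 998.916 = 0.423 kg m⁻³ over Δz = 120 − 64 = 56 m.
N² = (9.8/999.1275) × (0.423/56) = 7.4090 × 10⁻⁵ s⁻².
N = √(7.4090 × 10⁻⁵) = 8.6076 × 10⁻³ rad s⁻¹, so T = 2π/N = 729.96 s = 12.166 min ≈ 12.2 min.

12.2 min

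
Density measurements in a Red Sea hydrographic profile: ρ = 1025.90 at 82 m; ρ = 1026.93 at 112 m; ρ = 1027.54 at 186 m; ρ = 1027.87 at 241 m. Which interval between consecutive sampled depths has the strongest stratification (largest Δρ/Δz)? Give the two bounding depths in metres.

Compute the density gradient over each adjacent pair:
  82–112 m: Δρ/Δz = 1.03/30 = 0.034 kg m⁻⁴
  112–186 m: Δρ/Δz = 0.61/74 = 8.2 × 10⁻³ kg m⁻⁴
  186–241 m: Δρ/Δz = 0.33/55 = 6.0 × 10⁻³ kg m⁻⁴
The largest gradient is in the 82–112 m interval — the pycnocline.

82–112 m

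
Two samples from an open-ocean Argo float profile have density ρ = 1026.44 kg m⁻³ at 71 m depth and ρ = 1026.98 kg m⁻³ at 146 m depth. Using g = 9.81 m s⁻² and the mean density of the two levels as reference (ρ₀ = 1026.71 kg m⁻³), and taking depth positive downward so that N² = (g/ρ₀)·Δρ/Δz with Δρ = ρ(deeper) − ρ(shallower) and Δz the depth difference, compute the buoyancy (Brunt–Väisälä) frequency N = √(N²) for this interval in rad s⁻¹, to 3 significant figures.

Δρ = 1026.98 − 1026.44 = 0.54 kg m⁻³ over Δz = 146 − 71 = 75 m.
N² = (9.81/1026.71) × (0.54/75) = 6.8794 × 10⁻⁵ s⁻².
N = √(6.8794 × 10⁻⁵) = 8.2942 × 10⁻³ rad s⁻¹ ≈ 8.29 × 10⁻³ rad s⁻¹.

8.29 × 10⁻³ rad s⁻¹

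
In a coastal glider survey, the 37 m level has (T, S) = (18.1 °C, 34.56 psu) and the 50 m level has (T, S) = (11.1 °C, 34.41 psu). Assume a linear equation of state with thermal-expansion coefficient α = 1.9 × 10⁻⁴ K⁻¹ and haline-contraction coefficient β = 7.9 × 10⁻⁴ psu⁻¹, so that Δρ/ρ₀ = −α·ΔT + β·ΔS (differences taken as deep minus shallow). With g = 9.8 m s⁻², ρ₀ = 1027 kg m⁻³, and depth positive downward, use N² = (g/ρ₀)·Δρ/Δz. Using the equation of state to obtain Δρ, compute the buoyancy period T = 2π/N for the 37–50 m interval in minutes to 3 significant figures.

ΔT = -7.0 K, ΔS = -0.15 psu (deep − shallow).
Δρ/ρ₀ = −αΔT + βΔS = 1.33 × 10⁻³ − 1.185 × 10⁻⁴ = 1.2115 × 10⁻³, so Δρ ≈ 1.244 kg m⁻³.
N² = (g/ρ₀)·Δρ/Δz = g·(Δρ/ρ₀)/Δz = 9.8 × 1.2115 × 10⁻³ / 13 = 9.1328 × 10⁻⁴ s⁻².
N = √(9.1328 × 10⁻⁴) = 0.030221 rad s⁻¹ → T = 2π/N = 207.91 s = 3.4652 min ≈ 3.47 min.

3.47 min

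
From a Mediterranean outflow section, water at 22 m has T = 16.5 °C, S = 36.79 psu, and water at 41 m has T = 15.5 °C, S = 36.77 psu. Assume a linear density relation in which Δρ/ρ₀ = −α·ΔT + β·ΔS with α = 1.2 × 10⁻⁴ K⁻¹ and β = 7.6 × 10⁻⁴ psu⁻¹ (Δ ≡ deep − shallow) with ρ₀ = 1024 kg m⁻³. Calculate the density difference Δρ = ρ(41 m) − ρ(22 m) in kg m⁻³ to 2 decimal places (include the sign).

+0.11 kg m⁻³

ΔT = -1.0 K, ΔS = -0.02 psu (deep − shallow).
Δρ/ρ₀ = −(1.2 × 10⁻⁴)(-1.0) + (7.6 × 10⁻⁴)(-0.02) = 1.048 × 10⁻⁴.
Δρ = 1024 × (1.048 × 10⁻⁴) = +0.11 kg m⁻³.
Positive Δρ: denser below, stable.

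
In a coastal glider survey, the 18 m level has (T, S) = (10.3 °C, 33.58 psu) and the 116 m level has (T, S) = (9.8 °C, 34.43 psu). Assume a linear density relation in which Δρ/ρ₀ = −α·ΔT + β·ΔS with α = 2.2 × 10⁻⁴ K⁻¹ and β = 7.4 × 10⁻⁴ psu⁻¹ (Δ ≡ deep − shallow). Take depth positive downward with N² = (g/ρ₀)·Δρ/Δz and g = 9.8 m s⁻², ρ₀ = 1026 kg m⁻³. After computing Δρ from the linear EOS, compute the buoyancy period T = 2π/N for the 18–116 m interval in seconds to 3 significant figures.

ΔT = -0.5 K, ΔS = +0.85 psu (deep − shallow).
Δρ/ρ₀ = −αΔT + βΔS = 1.10 × 10⁻⁴ + 6.29 × 10⁻⁴ = 7.39 × 10⁻⁴, so Δρ ≈ 0.7582 kg m⁻³.
N² = (g/ρ₀)·Δρ/Δz = g·(Δρ/ρ₀)/Δz = 9.8 × 7.39 × 10⁻⁴ / 98 = 7.3900 × 10⁻⁵ s⁻².
N = √(7.3900 × 10⁻⁵) = 8.5965 × 10⁻³ rad s⁻¹ → T = 2π/N = 730.90 s ≈ 731 s.

731 s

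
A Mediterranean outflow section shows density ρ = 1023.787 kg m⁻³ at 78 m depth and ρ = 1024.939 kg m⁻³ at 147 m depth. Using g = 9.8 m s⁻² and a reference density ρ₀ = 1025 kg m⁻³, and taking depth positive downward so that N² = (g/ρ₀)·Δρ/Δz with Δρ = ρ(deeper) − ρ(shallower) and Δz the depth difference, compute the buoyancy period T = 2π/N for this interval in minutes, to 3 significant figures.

8.29 min

Δρ = 1024.939 − 1023.787 = 1.152 kg m⁻³ over Δz = 147 − 78 = 69 m.
N² = (9.8/1025) × (1.152/69) = 1.5963 × 10⁻⁴ s⁻².
N = √(1.5963 × 10⁻⁴) = 0.012634 rad s⁻¹, so T = 2π/N = 497.32 s = 8.2887 min ≈ 8.29 min.
N² > 0, so the interval is statically stable.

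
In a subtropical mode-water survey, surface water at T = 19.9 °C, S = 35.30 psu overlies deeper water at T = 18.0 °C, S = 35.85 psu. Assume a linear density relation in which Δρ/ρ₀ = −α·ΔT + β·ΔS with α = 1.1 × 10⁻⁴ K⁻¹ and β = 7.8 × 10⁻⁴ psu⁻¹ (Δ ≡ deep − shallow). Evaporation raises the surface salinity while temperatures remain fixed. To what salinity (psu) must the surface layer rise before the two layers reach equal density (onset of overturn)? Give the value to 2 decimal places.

36.12 psu

Neutral buoyancy requires −α(T_deep − T_surf) + β(S_deep − S_surf′) = 0.
S_surf′ = S_deep − (α/β)·ΔT = 35.85 − (1.1 × 10⁻⁴/7.8 × 10⁻⁴)·(-1.9) = 36.1179 psu.
Increase required: 36.1179 − 35.30 = 0.8179 psu.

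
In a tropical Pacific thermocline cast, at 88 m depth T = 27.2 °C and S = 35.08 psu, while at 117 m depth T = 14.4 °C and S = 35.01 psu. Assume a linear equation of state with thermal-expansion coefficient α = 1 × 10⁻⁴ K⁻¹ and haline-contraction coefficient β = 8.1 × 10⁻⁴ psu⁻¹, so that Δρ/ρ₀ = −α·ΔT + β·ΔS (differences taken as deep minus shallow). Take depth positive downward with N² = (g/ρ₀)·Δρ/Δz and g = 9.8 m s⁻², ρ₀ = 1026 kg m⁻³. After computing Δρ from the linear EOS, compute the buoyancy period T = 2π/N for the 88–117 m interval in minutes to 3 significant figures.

5.15 min

ΔT = -12.8 K, ΔS = -0.07 psu (deep − shallow).
Δρ/ρ₀ = −αΔT + βΔS = 1.28 × 10⁻³ − 5.67 × 10⁻⁵ = 1.2233 × 10⁻³, so Δρ ≈ 1.255 kg m⁻³.
N² = (g/ρ₀)·Δρ/Δz = g·(Δρ/ρ₀)/Δz = 9.8 × 1.2233 × 10⁻³ / 29 = 4.1339 × 10⁻⁴ s⁻².
N = √(4.1339 × 10⁻⁴) = 0.020332 rad s⁻¹ → T = 2π/N = 309.03 s = 5.1505 min ≈ 5.15 min.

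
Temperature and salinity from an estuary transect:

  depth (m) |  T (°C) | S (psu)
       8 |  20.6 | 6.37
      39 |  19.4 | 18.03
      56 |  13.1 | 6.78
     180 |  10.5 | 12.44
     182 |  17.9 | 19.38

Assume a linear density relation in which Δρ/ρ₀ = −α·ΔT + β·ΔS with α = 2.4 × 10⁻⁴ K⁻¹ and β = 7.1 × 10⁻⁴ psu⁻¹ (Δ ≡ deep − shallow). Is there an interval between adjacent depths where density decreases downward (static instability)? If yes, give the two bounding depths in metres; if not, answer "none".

39–56 m

Evaluate Δρ/ρ₀ = −αΔT + βΔS across each adjacent pair:
  8–39 m: −αΔT+βΔS = −(2.4 × 10⁻⁴)(-1.2)+(7.1 × 10⁻⁴)(+11.66) = 8.6 × 10⁻³ → stable
  39–56 m: −αΔT+βΔS = −(2.4 × 10⁻⁴)(-6.3)+(7.1 × 10⁻⁴)(-11.25) = -6.5 × 10⁻³ → UNSTABLE
  56–180 m: −αΔT+βΔS = −(2.4 × 10⁻⁴)(-2.6)+(7.1 × 10⁻⁴)(+5.66) = 4.6 × 10⁻³ → stable
  180–182 m: −αΔT+βΔS = −(2.4 × 10⁻⁴)(+7.4)+(7.1 × 10⁻⁴)(+6.94) = 3.2 × 10⁻³ → stable
The 39–56 m interval has Δρ < 0: lighter water underlies denser water.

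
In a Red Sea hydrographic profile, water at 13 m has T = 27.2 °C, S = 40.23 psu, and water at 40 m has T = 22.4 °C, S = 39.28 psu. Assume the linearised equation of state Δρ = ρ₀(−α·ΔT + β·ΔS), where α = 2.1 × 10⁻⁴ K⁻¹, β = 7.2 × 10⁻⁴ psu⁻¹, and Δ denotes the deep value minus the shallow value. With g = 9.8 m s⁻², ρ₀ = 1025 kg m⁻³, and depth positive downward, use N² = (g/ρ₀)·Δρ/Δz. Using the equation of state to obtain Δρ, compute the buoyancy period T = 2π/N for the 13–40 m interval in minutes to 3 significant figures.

ΔT = -4.8 K, ΔS = -0.95 psu (deep − shallow).
Δρ/ρ₀ = −αΔT + βΔS = 1.008 × 10⁻³ − 6.84 × 10⁻⁴ = 3.24 × 10⁻⁴, so Δρ ≈ 0.3321 kg m⁻³.
N² = (g/ρ₀)·Δρ/Δz = g·(Δρ/ρ₀)/Δz = 9.8 × 3.24 × 10⁻⁴ / 27 = 1.1760 × 10⁻⁴ s⁻².
N = √(1.1760 × 10⁻⁴) = 0.010844 rad s⁻¹ → T = 2π/N = 579.42 s = 9.6570 min ≈ 9.66 min.

9.66 min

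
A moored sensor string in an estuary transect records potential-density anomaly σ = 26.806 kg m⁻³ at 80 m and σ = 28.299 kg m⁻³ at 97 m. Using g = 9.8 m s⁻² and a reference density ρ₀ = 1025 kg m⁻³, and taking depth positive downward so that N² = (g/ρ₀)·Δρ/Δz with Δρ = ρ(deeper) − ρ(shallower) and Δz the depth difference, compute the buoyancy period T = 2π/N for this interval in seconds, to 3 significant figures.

Δρ = 1028.299 − 1026.806 = 1.493 kg m⁻³ over Δz = 97 − 80 = 17 m.
N² = (9.8/1025) × (1.493/17) = 8.3968 × 10⁻⁴ s⁻².
N = √(8.3968 × 10⁻⁴) = 0.028977 rad s⁻¹, so T = 2π/N = 216.83 s ≈ 217 s.

217 s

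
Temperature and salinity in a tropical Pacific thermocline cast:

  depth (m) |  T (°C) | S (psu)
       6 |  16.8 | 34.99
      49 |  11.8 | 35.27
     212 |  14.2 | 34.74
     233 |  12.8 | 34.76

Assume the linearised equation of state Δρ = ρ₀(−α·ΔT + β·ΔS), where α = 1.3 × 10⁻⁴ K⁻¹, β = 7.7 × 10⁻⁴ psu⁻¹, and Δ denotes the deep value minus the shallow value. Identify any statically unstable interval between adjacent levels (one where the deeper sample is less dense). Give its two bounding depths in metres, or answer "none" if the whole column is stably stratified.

49–212 m

Evaluate Δρ/ρ₀ = −αΔT + βΔS across each adjacent pair:
  6–49 m: −αΔT+βΔS = −(1.3 × 10⁻⁴)(-5.0)+(7.7 × 10⁻⁴)(+0.28) = 8.7 × 10⁻⁴ → stable
  49–212 m: −αΔT+βΔS = −(1.3 × 10⁻⁴)(+2.4)+(7.7 × 10⁻⁴)(-0.53) = -7.2 × 10⁻⁴ → UNSTABLE
  212–233 m: −αΔT+βΔS = −(1.3 × 10⁻⁴)(-1.4)+(7.7 × 10⁻⁴)(+0.02) = 2.0 × 10⁻⁴ → stable
The 49–212 m interval has Δρ < 0: lighter water underlies denser water.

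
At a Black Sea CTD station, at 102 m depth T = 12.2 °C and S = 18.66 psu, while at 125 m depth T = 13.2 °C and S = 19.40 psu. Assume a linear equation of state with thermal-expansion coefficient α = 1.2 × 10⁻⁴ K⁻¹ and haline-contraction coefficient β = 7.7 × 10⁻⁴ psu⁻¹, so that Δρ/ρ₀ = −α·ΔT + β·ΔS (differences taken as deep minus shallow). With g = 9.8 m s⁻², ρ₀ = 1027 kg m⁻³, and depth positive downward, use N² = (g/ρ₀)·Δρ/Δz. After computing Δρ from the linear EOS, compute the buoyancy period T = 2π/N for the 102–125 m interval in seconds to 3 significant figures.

454 s

ΔT = +1.0 K, ΔS = +0.74 psu (deep − shallow).
Δρ/ρ₀ = −αΔT + βΔS = -1.20 × 10⁻⁴ + 5.698 × 10⁻⁴ = 4.498 × 10⁻⁴, so Δρ ≈ 0.4619 kg m⁻³.
N² = (g/ρ₀)·Δρ/Δz = g·(Δρ/ρ₀)/Δz = 9.8 × 4.498 × 10⁻⁴ / 23 = 1.9165 × 10⁻⁴ s⁻².
N = √(1.9165 × 10⁻⁴) = 0.013844 rad s⁻¹ → T = 2π/N = 453.86 s ≈ 454 s.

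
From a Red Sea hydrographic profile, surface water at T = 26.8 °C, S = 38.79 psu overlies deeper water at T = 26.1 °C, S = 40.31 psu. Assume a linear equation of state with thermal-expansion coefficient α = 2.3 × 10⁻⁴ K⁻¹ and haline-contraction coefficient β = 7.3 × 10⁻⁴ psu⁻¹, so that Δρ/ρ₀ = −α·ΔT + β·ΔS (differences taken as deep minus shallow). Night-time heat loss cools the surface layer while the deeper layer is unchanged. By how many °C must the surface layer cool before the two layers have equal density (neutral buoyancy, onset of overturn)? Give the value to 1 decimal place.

5.5 °C

Neutral buoyancy requires Δρ = 0, i.e. −α(T_deep − T_surf′) + β(S_deep − S_surf) = 0.
T_surf′ = T_deep − (β/α)·ΔS = 26.1 − (7.3 × 10⁻⁴/2.3 × 10⁻⁴)·(+1.52) = 21.276 °C.
Cooling required: 26.8 − (21.276) = 5.524 °C.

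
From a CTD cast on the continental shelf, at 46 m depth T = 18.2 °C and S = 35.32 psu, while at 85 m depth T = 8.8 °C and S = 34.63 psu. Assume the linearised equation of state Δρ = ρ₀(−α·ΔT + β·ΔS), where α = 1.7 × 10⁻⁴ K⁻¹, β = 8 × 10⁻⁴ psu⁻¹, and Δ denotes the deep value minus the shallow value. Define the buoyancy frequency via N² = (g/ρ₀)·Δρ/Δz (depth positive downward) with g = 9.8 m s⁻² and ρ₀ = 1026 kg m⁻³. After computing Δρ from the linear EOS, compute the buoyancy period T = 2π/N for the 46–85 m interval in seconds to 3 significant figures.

388 s

ΔT = -9.4 K, ΔS = -0.69 psu (deep − shallow).
Δρ/ρ₀ = −αΔT + βΔS = 1.598 × 10⁻³ − 5.52 × 10⁻⁴ = 1.046 × 10⁻³, so Δρ ≈ 1.073 kg m⁻³.
N² = (g/ρ₀)·Δρ/Δz = g·(Δρ/ρ₀)/Δz = 9.8 × 1.046 × 10⁻³ / 39 = 2.6284 × 10⁻⁴ s⁻².
N = √(2.6284 × 10⁻⁴) = 0.016212 rad s⁻¹ → T = 2π/N = 387.56 s ≈ 388 s.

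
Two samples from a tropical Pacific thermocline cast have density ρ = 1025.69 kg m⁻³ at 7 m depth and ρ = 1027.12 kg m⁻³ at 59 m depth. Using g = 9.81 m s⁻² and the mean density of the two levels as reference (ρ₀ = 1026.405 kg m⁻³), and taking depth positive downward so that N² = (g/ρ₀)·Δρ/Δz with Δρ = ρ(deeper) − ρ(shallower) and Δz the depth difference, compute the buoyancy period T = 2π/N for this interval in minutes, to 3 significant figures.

6.46 min

Δρ = 1027.12 − 1025.69 = 1.43 kg m⁻³ over Δz = 59 − 7 = 52 m.
N² = (9.81/1026.405) × (1.43/52) = 2.6283 × 10⁻⁴ s⁻².
N = √(2.6283 × 10⁻⁴) = 0.016212 rad s⁻¹, so T = 2π/N = 387.56 s = 6.4593 min ≈ 6.46 min.
Since Δρ > 0 the layer is stably stratified.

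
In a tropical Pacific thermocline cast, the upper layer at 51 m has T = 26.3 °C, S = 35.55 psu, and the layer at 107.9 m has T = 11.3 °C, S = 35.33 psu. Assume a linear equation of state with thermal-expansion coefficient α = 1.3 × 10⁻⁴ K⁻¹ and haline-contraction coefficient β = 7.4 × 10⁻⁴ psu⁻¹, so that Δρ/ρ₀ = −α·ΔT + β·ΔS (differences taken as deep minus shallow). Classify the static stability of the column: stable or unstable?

ΔT = 11.3 − 26.3 = -15.0 K and ΔS = 35.33 − 35.55 = -0.22 psu (deep − shallow).
−αΔT = 1.95 × 10⁻³; βΔS = -1.628 × 10⁻⁴; sum Δρ/ρ₀ = 1.7872 × 10⁻³.
Δρ/ρ₀ > 0, so Δρ > 0: deeper water is denser → statically stable.

stable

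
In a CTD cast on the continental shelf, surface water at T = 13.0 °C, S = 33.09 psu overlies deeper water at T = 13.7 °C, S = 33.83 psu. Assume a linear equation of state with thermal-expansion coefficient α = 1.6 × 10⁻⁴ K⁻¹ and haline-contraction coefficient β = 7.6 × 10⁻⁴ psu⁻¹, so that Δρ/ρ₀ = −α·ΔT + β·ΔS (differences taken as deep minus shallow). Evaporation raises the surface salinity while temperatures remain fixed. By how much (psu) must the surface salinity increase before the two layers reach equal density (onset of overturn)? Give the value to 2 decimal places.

Neutral buoyancy requires −α(T_deep − T_surf) + β(S_deep − S_surf′) = 0.
S_surf′ = S_deep − (α/β)·ΔT = 33.83 − (1.6 × 10⁻⁴/7.6 × 10⁻⁴)·(+0.7) = 33.6826 psu.
Increase required: 33.6826 − 33.09 = 0.5926 psu.

0.59 psu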